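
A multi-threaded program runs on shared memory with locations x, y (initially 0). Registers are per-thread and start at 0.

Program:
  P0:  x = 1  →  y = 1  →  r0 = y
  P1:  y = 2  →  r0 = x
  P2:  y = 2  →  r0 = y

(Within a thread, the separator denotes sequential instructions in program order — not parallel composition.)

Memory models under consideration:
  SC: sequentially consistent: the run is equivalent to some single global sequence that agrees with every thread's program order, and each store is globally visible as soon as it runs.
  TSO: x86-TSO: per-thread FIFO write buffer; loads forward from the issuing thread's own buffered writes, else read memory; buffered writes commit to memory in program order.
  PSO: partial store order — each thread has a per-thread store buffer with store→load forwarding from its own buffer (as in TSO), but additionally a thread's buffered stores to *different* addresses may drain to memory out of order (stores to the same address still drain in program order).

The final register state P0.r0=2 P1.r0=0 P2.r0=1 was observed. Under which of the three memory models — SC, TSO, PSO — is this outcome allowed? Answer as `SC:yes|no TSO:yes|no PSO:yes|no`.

outcome vector order: (P0.r0,P1.r0,P2.r0)
SC (7): 1/0/1 1/0/2 1/1/1 1/1/2 2/0/2 2/1/1 2/1/2
TSO (8): 1/0/1 1/0/2 1/1/1 1/1/2 2/0/1 2/0/2 2/1/1 2/1/2
PSO (8): 1/0/1 1/0/2 1/1/1 1/1/2 2/0/1 2/0/2 2/1/1 2/1/2
target 2/0/1 ∈ {TSO,PSO}

SC:no TSO:yes PSO:yes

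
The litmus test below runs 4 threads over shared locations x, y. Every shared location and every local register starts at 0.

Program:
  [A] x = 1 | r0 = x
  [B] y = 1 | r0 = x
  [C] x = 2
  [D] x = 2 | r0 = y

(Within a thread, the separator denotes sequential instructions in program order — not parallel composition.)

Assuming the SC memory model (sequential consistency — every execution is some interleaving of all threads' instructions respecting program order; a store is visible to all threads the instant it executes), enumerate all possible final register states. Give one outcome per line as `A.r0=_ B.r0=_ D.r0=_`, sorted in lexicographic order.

A.r0=1 B.r0=0 D.r0=1
A.r0=1 B.r0=1 D.r0=0
A.r0=1 B.r0=1 D.r0=1
A.r0=1 B.r0=2 D.r0=0
A.r0=1 B.r0=2 D.r0=1
A.r0=2 B.r0=0 D.r0=1
A.r0=2 B.r0=1 D.r0=0
A.r0=2 B.r0=1 D.r0=1
A.r0=2 B.r0=2 D.r0=0
A.r0=2 B.r0=2 D.r0=1

outcome vector order: (A.r0,B.r0,D.r0)
|SC outcomes| = 10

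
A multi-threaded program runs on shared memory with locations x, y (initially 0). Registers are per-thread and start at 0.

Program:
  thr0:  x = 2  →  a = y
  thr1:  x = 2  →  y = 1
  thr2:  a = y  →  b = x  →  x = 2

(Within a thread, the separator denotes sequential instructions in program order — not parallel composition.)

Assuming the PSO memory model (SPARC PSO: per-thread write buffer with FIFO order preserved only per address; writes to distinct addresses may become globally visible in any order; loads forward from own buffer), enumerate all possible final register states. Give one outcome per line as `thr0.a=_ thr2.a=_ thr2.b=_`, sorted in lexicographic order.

thr0.a=0 thr2.a=0 thr2.b=0
thr0.a=0 thr2.a=0 thr2.b=2
thr0.a=0 thr2.a=1 thr2.b=0
thr0.a=0 thr2.a=1 thr2.b=2
thr0.a=1 thr2.a=0 thr2.b=0
thr0.a=1 thr2.a=0 thr2.b=2
thr0.a=1 thr2.a=1 thr2.b=0
thr0.a=1 thr2.a=1 thr2.b=2

outcome vector order: (thr0.a,thr2.a,thr2.b)
|PSO outcomes| = 8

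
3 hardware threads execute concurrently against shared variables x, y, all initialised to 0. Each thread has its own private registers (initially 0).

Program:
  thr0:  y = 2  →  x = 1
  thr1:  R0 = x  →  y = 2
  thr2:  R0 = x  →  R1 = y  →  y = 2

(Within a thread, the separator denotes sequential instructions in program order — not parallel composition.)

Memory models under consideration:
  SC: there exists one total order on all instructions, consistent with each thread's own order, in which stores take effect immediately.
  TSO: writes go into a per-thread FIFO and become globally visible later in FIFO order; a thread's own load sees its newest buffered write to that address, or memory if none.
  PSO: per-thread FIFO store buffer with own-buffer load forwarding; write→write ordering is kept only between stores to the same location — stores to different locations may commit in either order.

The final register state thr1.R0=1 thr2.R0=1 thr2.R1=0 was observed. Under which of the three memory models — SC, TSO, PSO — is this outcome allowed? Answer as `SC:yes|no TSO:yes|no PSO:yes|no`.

SC:no TSO:no PSO:yes

outcome vector order: (thr1.R0,thr2.R0,thr2.R1)
SC: 6 outcomes — {0/0/0, 0/0/2, 0/1/2, 1/0/0, 1/0/2, 1/1/2}
TSO: 6 outcomes — {0/0/0, 0/0/2, 0/1/2, 1/0/0, 1/0/2, 1/1/2}
PSO: 8 outcomes — {0/0/0, 0/0/2, 0/1/0, 0/1/2, 1/0/0, 1/0/2, 1/1/0, 1/1/2}
target 1/1/0 ∈ {PSO}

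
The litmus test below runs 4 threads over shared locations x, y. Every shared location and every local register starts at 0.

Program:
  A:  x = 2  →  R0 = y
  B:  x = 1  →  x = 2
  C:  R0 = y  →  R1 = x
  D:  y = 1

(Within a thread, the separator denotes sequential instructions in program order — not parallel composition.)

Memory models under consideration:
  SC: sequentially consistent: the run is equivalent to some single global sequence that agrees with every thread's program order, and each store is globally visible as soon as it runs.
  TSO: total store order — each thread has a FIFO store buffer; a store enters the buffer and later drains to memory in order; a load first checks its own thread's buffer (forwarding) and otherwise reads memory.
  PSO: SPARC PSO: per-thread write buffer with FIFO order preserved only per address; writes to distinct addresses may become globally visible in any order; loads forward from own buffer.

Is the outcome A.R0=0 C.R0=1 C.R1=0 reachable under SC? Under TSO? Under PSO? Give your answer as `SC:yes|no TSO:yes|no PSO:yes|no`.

outcome vector order: (A.R0,C.R0,C.R1)
under SC → <0 0 0>; <0 0 1>; <0 0 2>; <0 1 1>; <0 1 2>; <1 0 0>; <1 0 1>; <1 0 2>; <1 1 0>; <1 1 1>; <1 1 2>
under TSO → <0 0 0>; <0 0 1>; <0 0 2>; <0 1 0>; <0 1 1>; <0 1 2>; <1 0 0>; <1 0 1>; <1 0 2>; <1 1 0>; <1 1 1>; <1 1 2>
under PSO → <0 0 0>; <0 0 1>; <0 0 2>; <0 1 0>; <0 1 1>; <0 1 2>; <1 0 0>; <1 0 1>; <1 0 2>; <1 1 0>; <1 1 1>; <1 1 2>
target <0 1 0> ∈ {TSO,PSO}

SC:no TSO:yes PSO:yes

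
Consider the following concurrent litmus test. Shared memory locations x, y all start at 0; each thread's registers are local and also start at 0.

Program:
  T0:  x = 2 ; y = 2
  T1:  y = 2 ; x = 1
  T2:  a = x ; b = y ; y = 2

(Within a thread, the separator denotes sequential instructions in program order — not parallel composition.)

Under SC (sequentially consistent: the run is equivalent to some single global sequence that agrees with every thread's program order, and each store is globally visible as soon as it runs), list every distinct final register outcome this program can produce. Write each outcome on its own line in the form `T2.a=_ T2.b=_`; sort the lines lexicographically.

outcome vector order: (T2.a,T2.b)
|SC outcomes| = 5

T2.a=0 T2.b=0
T2.a=0 T2.b=2
T2.a=1 T2.b=2
T2.a=2 T2.b=0
T2.a=2 T2.b=2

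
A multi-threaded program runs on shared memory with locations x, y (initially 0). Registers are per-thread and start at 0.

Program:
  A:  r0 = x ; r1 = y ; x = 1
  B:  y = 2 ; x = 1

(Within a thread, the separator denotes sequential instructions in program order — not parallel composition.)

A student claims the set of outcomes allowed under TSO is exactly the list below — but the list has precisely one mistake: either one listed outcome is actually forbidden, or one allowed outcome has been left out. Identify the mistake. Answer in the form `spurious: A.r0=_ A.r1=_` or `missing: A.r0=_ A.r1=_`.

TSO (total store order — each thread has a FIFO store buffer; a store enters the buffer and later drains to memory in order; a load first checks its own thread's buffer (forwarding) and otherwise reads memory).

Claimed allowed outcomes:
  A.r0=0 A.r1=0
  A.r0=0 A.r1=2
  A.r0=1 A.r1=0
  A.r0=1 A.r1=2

spurious: A.r0=1 A.r1=0

outcome vector order: (A.r0,A.r1)
TSO: 3 outcomes — {0/0 0/2 1/2}
claimed∖TSO = {1/0}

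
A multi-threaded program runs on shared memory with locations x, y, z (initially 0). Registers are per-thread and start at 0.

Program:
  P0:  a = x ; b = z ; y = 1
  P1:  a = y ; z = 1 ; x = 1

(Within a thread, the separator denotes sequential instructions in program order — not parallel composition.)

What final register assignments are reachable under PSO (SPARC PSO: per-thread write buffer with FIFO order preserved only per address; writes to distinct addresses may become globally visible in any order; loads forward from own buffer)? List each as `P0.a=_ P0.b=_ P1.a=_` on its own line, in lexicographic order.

outcome vector order: (P0.a,P0.b,P1.a)
|PSO outcomes| = 5

P0.a=0 P0.b=0 P1.a=0
P0.a=0 P0.b=0 P1.a=1
P0.a=0 P0.b=1 P1.a=0
P0.a=1 P0.b=0 P1.a=0
P0.a=1 P0.b=1 P1.a=0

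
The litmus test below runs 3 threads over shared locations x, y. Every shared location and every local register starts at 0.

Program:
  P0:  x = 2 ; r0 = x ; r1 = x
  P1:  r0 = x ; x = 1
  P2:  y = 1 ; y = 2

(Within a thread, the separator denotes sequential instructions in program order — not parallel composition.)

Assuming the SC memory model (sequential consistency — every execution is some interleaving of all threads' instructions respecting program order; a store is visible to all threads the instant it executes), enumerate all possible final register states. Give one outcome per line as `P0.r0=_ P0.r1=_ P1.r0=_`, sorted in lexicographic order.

P0.r0=1 P0.r1=1 P1.r0=0
P0.r0=1 P0.r1=1 P1.r0=2
P0.r0=2 P0.r1=1 P1.r0=0
P0.r0=2 P0.r1=1 P1.r0=2
P0.r0=2 P0.r1=2 P1.r0=0
P0.r0=2 P0.r1=2 P1.r0=2

outcome vector order: (P0.r0,P0.r1,P1.r0)
|SC outcomes| = 6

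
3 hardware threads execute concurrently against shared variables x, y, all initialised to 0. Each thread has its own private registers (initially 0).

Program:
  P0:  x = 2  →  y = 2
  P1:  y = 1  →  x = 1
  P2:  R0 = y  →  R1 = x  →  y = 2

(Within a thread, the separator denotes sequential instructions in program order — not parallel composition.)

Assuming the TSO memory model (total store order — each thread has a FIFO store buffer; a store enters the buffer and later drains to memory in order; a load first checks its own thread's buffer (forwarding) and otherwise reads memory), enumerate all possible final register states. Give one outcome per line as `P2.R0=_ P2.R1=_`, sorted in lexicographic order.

outcome vector order: (P2.R0,P2.R1)
|TSO outcomes| = 8

P2.R0=0 P2.R1=0
P2.R0=0 P2.R1=1
P2.R0=0 P2.R1=2
P2.R0=1 P2.R1=0
P2.R0=1 P2.R1=1
P2.R0=1 P2.R1=2
P2.R0=2 P2.R1=1
P2.R0=2 P2.R1=2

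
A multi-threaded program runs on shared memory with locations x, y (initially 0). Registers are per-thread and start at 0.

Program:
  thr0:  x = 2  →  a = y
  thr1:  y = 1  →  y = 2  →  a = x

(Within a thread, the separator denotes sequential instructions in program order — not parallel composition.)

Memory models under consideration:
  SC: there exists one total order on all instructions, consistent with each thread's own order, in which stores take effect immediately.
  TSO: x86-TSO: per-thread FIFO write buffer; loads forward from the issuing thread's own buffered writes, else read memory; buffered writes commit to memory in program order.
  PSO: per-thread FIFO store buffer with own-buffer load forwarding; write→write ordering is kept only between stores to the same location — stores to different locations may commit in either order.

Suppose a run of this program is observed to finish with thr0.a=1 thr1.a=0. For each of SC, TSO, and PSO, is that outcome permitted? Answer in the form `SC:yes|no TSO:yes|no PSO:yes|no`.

outcome vector order: (thr0.a,thr1.a)
SC (4): 0/2, 1/2, 2/0, 2/2
TSO (6): 0/0, 0/2, 1/0, 1/2, 2/0, 2/2
PSO (6): 0/0, 0/2, 1/0, 1/2, 2/0, 2/2
target 1/0 ∈ {TSO,PSO}

SC:no TSO:yes PSO:yes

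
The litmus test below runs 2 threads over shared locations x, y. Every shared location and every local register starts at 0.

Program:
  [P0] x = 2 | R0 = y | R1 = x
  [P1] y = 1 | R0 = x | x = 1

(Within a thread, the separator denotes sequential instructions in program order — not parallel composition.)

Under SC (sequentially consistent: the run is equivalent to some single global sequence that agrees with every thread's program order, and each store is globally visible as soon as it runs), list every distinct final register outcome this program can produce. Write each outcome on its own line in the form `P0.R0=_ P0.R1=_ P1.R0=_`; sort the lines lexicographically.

outcome vector order: (P0.R0,P0.R1,P1.R0)
|SC outcomes| = 6

P0.R0=0 P0.R1=1 P1.R0=2
P0.R0=0 P0.R1=2 P1.R0=2
P0.R0=1 P0.R1=1 P1.R0=0
P0.R0=1 P0.R1=1 P1.R0=2
P0.R0=1 P0.R1=2 P1.R0=0
P0.R0=1 P0.R1=2 P1.R0=2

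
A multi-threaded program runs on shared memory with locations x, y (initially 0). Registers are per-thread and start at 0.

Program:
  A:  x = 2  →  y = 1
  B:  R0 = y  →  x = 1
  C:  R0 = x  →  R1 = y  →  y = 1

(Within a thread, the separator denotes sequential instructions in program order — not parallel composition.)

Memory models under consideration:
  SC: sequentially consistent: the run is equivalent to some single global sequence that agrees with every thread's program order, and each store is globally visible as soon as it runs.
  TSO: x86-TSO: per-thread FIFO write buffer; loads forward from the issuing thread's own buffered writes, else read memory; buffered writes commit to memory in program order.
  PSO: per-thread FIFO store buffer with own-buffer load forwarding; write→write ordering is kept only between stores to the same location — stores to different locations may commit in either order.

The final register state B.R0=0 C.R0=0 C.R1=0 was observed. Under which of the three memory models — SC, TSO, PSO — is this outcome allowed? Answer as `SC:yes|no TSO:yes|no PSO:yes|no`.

SC:yes TSO:yes PSO:yes

outcome vector order: (B.R0,C.R0,C.R1)
SC: 11 outcomes — {<0 0 0>, <0 0 1>, <0 1 0>, <0 1 1>, <0 2 0>, <0 2 1>, <1 0 0>, <1 0 1>, <1 1 1>, <1 2 0>, <1 2 1>}
TSO: 11 outcomes — {<0 0 0>, <0 0 1>, <0 1 0>, <0 1 1>, <0 2 0>, <0 2 1>, <1 0 0>, <1 0 1>, <1 1 1>, <1 2 0>, <1 2 1>}
PSO: 11 outcomes — {<0 0 0>, <0 0 1>, <0 1 0>, <0 1 1>, <0 2 0>, <0 2 1>, <1 0 0>, <1 0 1>, <1 1 1>, <1 2 0>, <1 2 1>}
target <0 0 0> ∈ {SC,TSO,PSO}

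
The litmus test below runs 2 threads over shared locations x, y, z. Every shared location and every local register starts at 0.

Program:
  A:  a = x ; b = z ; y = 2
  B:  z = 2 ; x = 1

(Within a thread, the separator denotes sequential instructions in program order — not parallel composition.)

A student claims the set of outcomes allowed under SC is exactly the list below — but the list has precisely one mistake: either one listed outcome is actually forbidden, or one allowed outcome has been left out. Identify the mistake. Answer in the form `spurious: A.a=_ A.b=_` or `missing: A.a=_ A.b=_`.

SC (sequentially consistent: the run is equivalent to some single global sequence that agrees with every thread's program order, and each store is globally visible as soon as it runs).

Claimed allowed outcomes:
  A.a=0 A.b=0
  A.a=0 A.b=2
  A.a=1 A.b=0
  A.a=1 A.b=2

spurious: A.a=1 A.b=0

outcome vector order: (A.a,A.b)
[SC] allowed = {<0 0>, <0 2>, <1 2>}
claimed∖SC = {<1 0>}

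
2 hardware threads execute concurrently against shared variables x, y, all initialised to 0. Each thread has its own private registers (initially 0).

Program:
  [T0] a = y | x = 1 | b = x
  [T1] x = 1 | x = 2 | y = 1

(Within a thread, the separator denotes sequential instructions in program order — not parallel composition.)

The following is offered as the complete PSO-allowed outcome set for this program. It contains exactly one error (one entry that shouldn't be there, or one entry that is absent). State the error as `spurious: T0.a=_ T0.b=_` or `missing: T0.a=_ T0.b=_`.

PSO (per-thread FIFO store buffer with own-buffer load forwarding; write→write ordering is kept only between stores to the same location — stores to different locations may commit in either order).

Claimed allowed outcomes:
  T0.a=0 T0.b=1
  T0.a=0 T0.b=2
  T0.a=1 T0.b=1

missing: T0.a=1 T0.b=2

outcome vector order: (T0.a,T0.b)
[PSO] allowed = {<0 1>; <0 2>; <1 1>; <1 2>}
PSO∖claimed = {<1 2>}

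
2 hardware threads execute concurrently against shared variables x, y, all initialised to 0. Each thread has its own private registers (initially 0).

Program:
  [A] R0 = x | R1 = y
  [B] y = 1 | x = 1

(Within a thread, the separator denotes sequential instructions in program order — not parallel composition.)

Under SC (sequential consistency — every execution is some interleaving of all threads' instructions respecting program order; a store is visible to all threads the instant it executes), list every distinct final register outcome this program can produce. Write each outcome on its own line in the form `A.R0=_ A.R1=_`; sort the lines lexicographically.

outcome vector order: (A.R0,A.R1)
|SC outcomes| = 3

A.R0=0 A.R1=0
A.R0=0 A.R1=1
A.R0=1 A.R1=1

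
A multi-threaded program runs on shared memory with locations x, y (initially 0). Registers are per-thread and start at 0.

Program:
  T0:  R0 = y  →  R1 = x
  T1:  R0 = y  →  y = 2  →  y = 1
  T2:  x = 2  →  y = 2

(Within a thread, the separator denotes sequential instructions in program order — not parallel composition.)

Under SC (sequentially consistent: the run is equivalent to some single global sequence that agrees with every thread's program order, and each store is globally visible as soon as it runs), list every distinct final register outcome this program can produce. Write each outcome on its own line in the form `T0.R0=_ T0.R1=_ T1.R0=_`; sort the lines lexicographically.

outcome vector order: (T0.R0,T0.R1,T1.R0)
|SC outcomes| = 10

T0.R0=0 T0.R1=0 T1.R0=0
T0.R0=0 T0.R1=0 T1.R0=2
T0.R0=0 T0.R1=2 T1.R0=0
T0.R0=0 T0.R1=2 T1.R0=2
T0.R0=1 T0.R1=0 T1.R0=0
T0.R0=1 T0.R1=2 T1.R0=0
T0.R0=1 T0.R1=2 T1.R0=2
T0.R0=2 T0.R1=0 T1.R0=0
T0.R0=2 T0.R1=2 T1.R0=0
T0.R0=2 T0.R1=2 T1.R0=2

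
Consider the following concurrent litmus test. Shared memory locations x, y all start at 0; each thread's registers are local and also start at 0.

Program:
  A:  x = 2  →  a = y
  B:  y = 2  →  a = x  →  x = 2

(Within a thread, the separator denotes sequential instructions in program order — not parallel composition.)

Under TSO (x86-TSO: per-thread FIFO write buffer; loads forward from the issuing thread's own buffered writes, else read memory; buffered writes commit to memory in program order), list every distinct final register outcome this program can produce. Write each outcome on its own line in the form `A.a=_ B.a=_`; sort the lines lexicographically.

A.a=0 B.a=0
A.a=0 B.a=2
A.a=2 B.a=0
A.a=2 B.a=2

outcome vector order: (A.a,B.a)
|TSO outcomes| = 4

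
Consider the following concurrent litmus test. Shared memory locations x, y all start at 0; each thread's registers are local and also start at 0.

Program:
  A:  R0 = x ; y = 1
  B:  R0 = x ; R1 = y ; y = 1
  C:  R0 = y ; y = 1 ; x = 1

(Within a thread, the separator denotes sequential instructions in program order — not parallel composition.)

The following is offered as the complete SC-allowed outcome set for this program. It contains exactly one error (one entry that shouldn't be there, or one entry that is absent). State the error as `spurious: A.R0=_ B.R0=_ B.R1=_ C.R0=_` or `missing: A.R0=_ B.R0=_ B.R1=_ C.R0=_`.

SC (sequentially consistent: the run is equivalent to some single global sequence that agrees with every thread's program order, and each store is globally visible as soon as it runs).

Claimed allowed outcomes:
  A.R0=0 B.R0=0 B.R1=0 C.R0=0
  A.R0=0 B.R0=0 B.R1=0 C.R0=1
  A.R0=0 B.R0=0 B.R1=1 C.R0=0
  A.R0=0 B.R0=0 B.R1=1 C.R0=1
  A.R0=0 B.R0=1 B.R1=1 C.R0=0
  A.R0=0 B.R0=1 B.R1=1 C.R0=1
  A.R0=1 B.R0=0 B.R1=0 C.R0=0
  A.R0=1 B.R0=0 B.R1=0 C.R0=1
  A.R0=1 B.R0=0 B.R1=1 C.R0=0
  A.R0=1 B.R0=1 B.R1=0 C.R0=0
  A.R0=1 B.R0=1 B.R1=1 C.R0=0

spurious: A.R0=1 B.R0=1 B.R1=0 C.R0=0

outcome vector order: (A.R0,B.R0,B.R1,C.R0)
under SC → <0 0 0 0>; <0 0 0 1>; <0 0 1 0>; <0 0 1 1>; <0 1 1 0>; <0 1 1 1>; <1 0 0 0>; <1 0 0 1>; <1 0 1 0>; <1 1 1 0>
claimed∖SC = {<1 1 0 0>}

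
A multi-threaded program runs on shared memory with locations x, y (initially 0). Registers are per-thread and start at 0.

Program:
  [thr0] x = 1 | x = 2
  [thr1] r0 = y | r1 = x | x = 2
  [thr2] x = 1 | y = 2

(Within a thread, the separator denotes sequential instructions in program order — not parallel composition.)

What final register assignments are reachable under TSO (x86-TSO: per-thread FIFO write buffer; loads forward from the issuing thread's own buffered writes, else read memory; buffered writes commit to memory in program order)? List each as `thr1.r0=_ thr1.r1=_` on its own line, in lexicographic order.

outcome vector order: (thr1.r0,thr1.r1)
|TSO outcomes| = 5

thr1.r0=0 thr1.r1=0
thr1.r0=0 thr1.r1=1
thr1.r0=0 thr1.r1=2
thr1.r0=2 thr1.r1=1
thr1.r0=2 thr1.r1=2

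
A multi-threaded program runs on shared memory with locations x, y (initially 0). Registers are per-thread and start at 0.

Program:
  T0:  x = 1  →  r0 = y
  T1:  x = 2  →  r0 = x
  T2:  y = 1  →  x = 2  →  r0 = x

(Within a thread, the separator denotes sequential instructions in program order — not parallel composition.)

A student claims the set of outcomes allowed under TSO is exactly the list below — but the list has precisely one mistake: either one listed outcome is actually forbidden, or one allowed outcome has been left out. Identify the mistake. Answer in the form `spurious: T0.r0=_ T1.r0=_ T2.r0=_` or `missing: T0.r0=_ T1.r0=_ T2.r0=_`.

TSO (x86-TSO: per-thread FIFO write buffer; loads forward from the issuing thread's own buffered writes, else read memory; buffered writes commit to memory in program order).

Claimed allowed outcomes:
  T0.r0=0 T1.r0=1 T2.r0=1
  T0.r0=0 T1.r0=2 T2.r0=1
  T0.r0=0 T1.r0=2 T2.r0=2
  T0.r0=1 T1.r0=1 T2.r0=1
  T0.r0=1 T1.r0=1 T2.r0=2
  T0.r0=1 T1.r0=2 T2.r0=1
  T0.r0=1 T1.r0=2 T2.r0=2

missing: T0.r0=0 T1.r0=1 T2.r0=2

outcome vector order: (T0.r0,T1.r0,T2.r0)
TSO: 8 outcomes — {011; 012; 021; 022; 111; 112; 121; 122}
TSO∖claimed = {012}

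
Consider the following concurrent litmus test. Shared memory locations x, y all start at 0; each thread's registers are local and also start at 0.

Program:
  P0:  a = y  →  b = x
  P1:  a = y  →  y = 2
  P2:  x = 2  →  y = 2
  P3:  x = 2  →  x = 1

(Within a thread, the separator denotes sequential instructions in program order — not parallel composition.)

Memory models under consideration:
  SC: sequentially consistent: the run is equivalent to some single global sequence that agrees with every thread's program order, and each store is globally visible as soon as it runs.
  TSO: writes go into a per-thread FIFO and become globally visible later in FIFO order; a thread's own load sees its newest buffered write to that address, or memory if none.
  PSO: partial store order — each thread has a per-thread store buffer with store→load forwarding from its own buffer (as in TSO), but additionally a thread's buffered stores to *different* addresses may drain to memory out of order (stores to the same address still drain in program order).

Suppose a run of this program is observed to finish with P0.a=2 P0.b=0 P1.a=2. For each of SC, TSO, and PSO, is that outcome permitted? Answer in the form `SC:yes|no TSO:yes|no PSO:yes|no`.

SC:no TSO:no PSO:yes

outcome vector order: (P0.a,P0.b,P1.a)
SC: 11 outcomes — {0/0/0; 0/0/2; 0/1/0; 0/1/2; 0/2/0; 0/2/2; 2/0/0; 2/1/0; 2/1/2; 2/2/0; 2/2/2}
TSO: 11 outcomes — {0/0/0; 0/0/2; 0/1/0; 0/1/2; 0/2/0; 0/2/2; 2/0/0; 2/1/0; 2/1/2; 2/2/0; 2/2/2}
PSO: 12 outcomes — {0/0/0; 0/0/2; 0/1/0; 0/1/2; 0/2/0; 0/2/2; 2/0/0; 2/0/2; 2/1/0; 2/1/2; 2/2/0; 2/2/2}
target 2/0/2 ∈ {PSO}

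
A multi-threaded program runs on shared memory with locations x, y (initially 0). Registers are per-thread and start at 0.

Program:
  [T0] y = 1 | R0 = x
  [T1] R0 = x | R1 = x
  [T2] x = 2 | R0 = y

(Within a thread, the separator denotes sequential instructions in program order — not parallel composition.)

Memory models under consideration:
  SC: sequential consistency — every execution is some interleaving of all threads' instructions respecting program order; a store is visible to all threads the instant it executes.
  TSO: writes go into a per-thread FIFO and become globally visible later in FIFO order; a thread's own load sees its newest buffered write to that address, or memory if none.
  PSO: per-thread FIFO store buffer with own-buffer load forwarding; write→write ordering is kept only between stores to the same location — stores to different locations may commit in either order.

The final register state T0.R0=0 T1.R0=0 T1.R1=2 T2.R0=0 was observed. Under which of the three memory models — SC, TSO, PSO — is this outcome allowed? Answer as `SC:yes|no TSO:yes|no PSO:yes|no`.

SC:no TSO:yes PSO:yes

outcome vector order: (T0.R0,T1.R0,T1.R1,T2.R0)
SC (9): (0,0,0,1); (0,0,2,1); (0,2,2,1); (2,0,0,0); (2,0,0,1); (2,0,2,0); (2,0,2,1); (2,2,2,0); (2,2,2,1)
TSO (12): (0,0,0,0); (0,0,0,1); (0,0,2,0); (0,0,2,1); (0,2,2,0); (0,2,2,1); (2,0,0,0); (2,0,0,1); (2,0,2,0); (2,0,2,1); (2,2,2,0); (2,2,2,1)
PSO (12): (0,0,0,0); (0,0,0,1); (0,0,2,0); (0,0,2,1); (0,2,2,0); (0,2,2,1); (2,0,0,0); (2,0,0,1); (2,0,2,0); (2,0,2,1); (2,2,2,0); (2,2,2,1)
target (0,0,2,0) ∈ {TSO,PSO}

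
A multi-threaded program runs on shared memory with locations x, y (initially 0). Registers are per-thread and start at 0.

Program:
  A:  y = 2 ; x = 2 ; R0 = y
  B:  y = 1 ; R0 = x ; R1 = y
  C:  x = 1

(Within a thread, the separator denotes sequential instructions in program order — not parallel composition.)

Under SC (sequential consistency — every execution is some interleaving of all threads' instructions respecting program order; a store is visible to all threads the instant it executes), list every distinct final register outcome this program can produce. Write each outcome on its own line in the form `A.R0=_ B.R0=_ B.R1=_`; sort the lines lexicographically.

A.R0=1 B.R0=0 B.R1=1
A.R0=1 B.R0=1 B.R1=1
A.R0=1 B.R0=2 B.R1=1
A.R0=2 B.R0=0 B.R1=1
A.R0=2 B.R0=0 B.R1=2
A.R0=2 B.R0=1 B.R1=1
A.R0=2 B.R0=1 B.R1=2
A.R0=2 B.R0=2 B.R1=1
A.R0=2 B.R0=2 B.R1=2

outcome vector order: (A.R0,B.R0,B.R1)
|SC outcomes| = 9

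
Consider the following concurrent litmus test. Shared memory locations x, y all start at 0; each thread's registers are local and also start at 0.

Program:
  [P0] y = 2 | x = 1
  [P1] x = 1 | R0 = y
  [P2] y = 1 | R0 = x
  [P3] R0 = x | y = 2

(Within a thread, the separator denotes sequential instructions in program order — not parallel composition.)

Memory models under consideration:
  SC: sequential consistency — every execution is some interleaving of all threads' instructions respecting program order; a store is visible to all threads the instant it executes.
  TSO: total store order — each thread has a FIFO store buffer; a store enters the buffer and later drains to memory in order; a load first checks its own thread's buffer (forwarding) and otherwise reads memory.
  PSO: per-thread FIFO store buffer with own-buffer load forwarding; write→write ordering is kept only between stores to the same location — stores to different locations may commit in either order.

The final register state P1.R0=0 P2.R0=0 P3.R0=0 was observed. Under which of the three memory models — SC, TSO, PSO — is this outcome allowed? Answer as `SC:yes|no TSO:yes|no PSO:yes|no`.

outcome vector order: (P1.R0,P2.R0,P3.R0)
under SC → 0/1/0; 0/1/1; 1/0/0; 1/0/1; 1/1/0; 1/1/1; 2/0/0; 2/0/1; 2/1/0; 2/1/1
under TSO → 0/0/0; 0/0/1; 0/1/0; 0/1/1; 1/0/0; 1/0/1; 1/1/0; 1/1/1; 2/0/0; 2/0/1; 2/1/0; 2/1/1
under PSO → 0/0/0; 0/0/1; 0/1/0; 0/1/1; 1/0/0; 1/0/1; 1/1/0; 1/1/1; 2/0/0; 2/0/1; 2/1/0; 2/1/1
target 0/0/0 ∈ {TSO,PSO}

SC:no TSO:yes PSO:yes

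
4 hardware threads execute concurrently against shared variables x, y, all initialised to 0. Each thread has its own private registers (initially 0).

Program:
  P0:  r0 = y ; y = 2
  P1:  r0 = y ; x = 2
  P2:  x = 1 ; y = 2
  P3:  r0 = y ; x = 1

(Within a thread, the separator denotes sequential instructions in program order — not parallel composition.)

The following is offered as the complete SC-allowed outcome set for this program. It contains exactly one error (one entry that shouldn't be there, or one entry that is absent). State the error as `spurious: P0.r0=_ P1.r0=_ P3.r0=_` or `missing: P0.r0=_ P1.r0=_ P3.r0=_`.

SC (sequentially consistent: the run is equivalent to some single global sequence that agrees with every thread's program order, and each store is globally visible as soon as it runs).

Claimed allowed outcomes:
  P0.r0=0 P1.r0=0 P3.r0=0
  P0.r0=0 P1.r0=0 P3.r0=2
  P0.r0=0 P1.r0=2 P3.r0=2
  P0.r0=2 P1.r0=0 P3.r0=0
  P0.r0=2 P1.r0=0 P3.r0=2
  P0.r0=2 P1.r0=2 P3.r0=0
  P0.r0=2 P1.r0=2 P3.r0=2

outcome vector order: (P0.r0,P1.r0,P3.r0)
under SC → (0,0,0), (0,0,2), (0,2,0), (0,2,2), (2,0,0), (2,0,2), (2,2,0), (2,2,2)
SC∖claimed = {(0,2,0)}

missing: P0.r0=0 P1.r0=2 P3.r0=0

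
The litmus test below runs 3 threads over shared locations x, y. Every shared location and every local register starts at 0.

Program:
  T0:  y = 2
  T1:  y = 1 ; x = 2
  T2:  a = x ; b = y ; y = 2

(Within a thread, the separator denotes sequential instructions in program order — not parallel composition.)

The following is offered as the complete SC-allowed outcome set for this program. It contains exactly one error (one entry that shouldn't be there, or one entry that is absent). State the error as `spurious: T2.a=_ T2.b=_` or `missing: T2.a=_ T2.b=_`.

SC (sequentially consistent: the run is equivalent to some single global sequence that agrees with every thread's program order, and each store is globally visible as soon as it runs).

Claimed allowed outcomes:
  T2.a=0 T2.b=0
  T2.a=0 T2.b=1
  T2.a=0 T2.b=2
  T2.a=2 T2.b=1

missing: T2.a=2 T2.b=2

outcome vector order: (T2.a,T2.b)
SC (5): 00 01 02 21 22
SC∖claimed = {22}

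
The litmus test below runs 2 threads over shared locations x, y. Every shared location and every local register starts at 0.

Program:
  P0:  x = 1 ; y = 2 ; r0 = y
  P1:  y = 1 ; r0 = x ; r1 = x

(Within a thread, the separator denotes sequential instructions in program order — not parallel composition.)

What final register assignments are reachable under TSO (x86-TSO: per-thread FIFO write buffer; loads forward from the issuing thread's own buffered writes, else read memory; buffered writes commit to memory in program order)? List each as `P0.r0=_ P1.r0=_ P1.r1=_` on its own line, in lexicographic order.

outcome vector order: (P0.r0,P1.r0,P1.r1)
|TSO outcomes| = 6

P0.r0=1 P1.r0=0 P1.r1=0
P0.r0=1 P1.r0=0 P1.r1=1
P0.r0=1 P1.r0=1 P1.r1=1
P0.r0=2 P1.r0=0 P1.r1=0
P0.r0=2 P1.r0=0 P1.r1=1
P0.r0=2 P1.r0=1 P1.r1=1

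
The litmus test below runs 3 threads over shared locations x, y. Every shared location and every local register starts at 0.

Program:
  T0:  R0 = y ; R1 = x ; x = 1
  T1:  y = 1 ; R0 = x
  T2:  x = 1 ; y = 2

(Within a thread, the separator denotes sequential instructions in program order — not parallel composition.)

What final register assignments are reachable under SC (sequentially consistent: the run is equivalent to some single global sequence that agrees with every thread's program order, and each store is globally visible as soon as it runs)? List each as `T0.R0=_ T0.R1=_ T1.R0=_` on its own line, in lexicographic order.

outcome vector order: (T0.R0,T0.R1,T1.R0)
|SC outcomes| = 10

T0.R0=0 T0.R1=0 T1.R0=0
T0.R0=0 T0.R1=0 T1.R0=1
T0.R0=0 T0.R1=1 T1.R0=0
T0.R0=0 T0.R1=1 T1.R0=1
T0.R0=1 T0.R1=0 T1.R0=0
T0.R0=1 T0.R1=0 T1.R0=1
T0.R0=1 T0.R1=1 T1.R0=0
T0.R0=1 T0.R1=1 T1.R0=1
T0.R0=2 T0.R1=1 T1.R0=0
T0.R0=2 T0.R1=1 T1.R0=1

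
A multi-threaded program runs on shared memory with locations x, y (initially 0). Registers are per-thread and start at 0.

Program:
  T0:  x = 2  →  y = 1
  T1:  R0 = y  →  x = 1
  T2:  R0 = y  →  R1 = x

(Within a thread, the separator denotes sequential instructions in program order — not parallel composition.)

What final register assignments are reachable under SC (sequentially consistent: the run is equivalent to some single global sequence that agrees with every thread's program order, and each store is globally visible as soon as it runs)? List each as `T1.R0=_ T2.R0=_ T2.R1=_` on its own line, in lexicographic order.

outcome vector order: (T1.R0,T2.R0,T2.R1)
|SC outcomes| = 10

T1.R0=0 T2.R0=0 T2.R1=0
T1.R0=0 T2.R0=0 T2.R1=1
T1.R0=0 T2.R0=0 T2.R1=2
T1.R0=0 T2.R0=1 T2.R1=1
T1.R0=0 T2.R0=1 T2.R1=2
T1.R0=1 T2.R0=0 T2.R1=0
T1.R0=1 T2.R0=0 T2.R1=1
T1.R0=1 T2.R0=0 T2.R1=2
T1.R0=1 T2.R0=1 T2.R1=1
T1.R0=1 T2.R0=1 T2.R1=2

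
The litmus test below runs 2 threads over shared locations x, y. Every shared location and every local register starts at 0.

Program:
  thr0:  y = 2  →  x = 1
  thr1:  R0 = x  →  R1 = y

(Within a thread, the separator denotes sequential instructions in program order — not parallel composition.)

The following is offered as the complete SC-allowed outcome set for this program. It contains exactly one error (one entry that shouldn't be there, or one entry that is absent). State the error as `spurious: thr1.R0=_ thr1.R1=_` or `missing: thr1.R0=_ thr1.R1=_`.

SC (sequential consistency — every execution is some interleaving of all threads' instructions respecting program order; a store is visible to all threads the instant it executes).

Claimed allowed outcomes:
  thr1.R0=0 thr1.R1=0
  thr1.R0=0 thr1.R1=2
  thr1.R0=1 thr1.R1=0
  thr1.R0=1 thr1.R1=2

outcome vector order: (thr1.R0,thr1.R1)
SC (3): <0 0> <0 2> <1 2>
claimed∖SC = {<1 0>}

spurious: thr1.R0=1 thr1.R1=0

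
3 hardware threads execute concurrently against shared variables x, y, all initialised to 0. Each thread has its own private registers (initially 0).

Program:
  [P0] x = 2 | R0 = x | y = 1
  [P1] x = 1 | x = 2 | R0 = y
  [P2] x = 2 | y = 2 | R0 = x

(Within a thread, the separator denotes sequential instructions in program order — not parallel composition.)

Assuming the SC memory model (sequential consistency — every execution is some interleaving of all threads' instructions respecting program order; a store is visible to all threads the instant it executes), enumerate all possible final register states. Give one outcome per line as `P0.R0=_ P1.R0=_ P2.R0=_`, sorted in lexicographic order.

P0.R0=1 P1.R0=0 P2.R0=2
P0.R0=1 P1.R0=1 P2.R0=1
P0.R0=1 P1.R0=1 P2.R0=2
P0.R0=1 P1.R0=2 P2.R0=1
P0.R0=1 P1.R0=2 P2.R0=2
P0.R0=2 P1.R0=0 P2.R0=2
P0.R0=2 P1.R0=1 P2.R0=1
P0.R0=2 P1.R0=1 P2.R0=2
P0.R0=2 P1.R0=2 P2.R0=1
P0.R0=2 P1.R0=2 P2.R0=2

outcome vector order: (P0.R0,P1.R0,P2.R0)
|SC outcomes| = 10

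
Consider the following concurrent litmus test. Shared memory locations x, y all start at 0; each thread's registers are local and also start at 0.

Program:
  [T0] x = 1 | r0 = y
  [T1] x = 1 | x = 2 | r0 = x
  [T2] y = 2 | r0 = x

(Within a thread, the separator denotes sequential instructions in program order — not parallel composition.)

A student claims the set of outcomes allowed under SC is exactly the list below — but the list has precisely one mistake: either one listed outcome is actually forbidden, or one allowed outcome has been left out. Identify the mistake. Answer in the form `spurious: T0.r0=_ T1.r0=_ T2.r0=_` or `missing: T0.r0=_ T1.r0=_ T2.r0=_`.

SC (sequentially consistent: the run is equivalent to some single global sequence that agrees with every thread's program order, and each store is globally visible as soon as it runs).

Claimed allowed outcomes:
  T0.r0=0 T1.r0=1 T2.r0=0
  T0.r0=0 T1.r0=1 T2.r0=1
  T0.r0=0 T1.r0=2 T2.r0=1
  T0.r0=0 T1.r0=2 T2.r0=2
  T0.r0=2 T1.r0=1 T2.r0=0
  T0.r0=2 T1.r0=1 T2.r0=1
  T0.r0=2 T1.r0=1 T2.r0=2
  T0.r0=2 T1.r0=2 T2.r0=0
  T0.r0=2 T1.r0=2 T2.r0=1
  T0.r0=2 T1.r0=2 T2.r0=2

spurious: T0.r0=0 T1.r0=1 T2.r0=0

outcome vector order: (T0.r0,T1.r0,T2.r0)
SC: 9 outcomes — {0/1/1 0/2/1 0/2/2 2/1/0 2/1/1 2/1/2 2/2/0 2/2/1 2/2/2}
claimed∖SC = {0/1/0}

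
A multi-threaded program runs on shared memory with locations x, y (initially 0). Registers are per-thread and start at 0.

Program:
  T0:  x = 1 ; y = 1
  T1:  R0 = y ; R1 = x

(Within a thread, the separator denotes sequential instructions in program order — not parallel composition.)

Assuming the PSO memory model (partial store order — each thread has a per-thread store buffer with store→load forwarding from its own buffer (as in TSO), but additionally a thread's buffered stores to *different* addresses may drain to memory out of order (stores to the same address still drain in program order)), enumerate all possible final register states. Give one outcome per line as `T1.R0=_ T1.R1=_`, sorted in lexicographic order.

outcome vector order: (T1.R0,T1.R1)
|PSO outcomes| = 4

T1.R0=0 T1.R1=0
T1.R0=0 T1.R1=1
T1.R0=1 T1.R1=0
T1.R0=1 T1.R1=1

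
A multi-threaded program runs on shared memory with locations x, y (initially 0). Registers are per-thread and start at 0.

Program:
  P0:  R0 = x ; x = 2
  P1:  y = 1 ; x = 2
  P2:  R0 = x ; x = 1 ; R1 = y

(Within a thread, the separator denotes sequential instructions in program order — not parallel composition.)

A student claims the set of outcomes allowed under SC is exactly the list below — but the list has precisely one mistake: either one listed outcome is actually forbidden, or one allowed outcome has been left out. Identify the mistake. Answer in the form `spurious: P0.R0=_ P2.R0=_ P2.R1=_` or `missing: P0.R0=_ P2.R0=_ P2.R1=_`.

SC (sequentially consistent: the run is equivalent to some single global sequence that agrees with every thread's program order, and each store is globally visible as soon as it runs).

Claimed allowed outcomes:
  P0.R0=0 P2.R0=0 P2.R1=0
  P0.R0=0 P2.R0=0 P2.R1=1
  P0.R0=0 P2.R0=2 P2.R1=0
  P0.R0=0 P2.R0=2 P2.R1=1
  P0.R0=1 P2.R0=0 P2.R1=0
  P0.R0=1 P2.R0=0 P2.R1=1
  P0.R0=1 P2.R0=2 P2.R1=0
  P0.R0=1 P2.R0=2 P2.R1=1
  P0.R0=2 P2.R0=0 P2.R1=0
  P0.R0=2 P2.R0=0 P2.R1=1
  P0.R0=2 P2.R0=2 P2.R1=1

outcome vector order: (P0.R0,P2.R0,P2.R1)
SC: 10 outcomes — {0/0/0 0/0/1 0/2/0 0/2/1 1/0/0 1/0/1 1/2/1 2/0/0 2/0/1 2/2/1}
claimed∖SC = {1/2/0}

spurious: P0.R0=1 P2.R0=2 P2.R1=0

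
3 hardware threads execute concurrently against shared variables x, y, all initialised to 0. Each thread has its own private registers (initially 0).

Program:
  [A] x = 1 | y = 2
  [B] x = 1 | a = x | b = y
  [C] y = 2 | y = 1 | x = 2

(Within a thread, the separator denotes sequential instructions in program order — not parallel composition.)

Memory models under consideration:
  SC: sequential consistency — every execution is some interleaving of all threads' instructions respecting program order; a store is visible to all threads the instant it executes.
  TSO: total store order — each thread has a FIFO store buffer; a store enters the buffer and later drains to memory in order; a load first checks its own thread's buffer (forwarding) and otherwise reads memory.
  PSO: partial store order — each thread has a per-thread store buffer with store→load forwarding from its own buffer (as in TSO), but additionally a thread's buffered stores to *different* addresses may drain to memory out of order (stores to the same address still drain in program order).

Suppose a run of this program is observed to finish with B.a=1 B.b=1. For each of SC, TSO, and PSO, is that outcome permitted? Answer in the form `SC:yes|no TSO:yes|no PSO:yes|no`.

SC:yes TSO:yes PSO:yes

outcome vector order: (B.a,B.b)
under SC → (1,0), (1,1), (1,2), (2,1), (2,2)
under TSO → (1,0), (1,1), (1,2), (2,1), (2,2)
under PSO → (1,0), (1,1), (1,2), (2,0), (2,1), (2,2)
target (1,1) ∈ {SC,TSO,PSO}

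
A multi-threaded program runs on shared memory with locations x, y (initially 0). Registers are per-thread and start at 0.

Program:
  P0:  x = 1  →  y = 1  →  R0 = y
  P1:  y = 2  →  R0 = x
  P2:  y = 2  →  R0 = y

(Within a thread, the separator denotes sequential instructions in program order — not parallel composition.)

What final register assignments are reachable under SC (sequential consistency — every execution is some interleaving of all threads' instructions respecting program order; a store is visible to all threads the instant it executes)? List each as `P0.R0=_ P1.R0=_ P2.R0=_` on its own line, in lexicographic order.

outcome vector order: (P0.R0,P1.R0,P2.R0)
|SC outcomes| = 7

P0.R0=1 P1.R0=0 P2.R0=1
P0.R0=1 P1.R0=0 P2.R0=2
P0.R0=1 P1.R0=1 P2.R0=1
P0.R0=1 P1.R0=1 P2.R0=2
P0.R0=2 P1.R0=0 P2.R0=2
P0.R0=2 P1.R0=1 P2.R0=1
P0.R0=2 P1.R0=1 P2.R0=2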